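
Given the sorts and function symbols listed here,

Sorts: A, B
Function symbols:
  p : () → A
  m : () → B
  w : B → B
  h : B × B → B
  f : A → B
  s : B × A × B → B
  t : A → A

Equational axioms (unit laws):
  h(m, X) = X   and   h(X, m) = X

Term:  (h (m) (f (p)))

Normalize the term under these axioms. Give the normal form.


1. (h (m) (f (p)))  →  (f (p))

normal form = (f (p))


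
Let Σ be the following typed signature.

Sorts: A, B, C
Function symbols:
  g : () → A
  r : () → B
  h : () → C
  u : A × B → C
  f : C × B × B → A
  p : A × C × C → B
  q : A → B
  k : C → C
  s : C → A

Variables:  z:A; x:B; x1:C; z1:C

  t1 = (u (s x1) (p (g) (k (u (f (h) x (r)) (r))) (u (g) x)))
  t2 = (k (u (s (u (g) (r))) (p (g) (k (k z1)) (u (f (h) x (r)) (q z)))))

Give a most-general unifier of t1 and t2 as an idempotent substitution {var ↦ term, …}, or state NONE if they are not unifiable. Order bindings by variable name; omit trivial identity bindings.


NONE (not unifiable)

head clash or occurs-check failure — not unifiable


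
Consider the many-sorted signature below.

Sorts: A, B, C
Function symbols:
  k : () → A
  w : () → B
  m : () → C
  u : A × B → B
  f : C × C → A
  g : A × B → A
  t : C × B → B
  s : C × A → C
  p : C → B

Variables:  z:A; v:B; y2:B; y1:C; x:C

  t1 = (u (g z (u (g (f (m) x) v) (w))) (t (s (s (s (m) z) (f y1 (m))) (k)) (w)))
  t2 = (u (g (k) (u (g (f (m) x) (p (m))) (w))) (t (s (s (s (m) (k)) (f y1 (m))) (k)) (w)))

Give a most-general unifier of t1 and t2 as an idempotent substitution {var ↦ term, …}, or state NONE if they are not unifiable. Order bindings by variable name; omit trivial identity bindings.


{v ↦ (p (m)), z ↦ (k)}


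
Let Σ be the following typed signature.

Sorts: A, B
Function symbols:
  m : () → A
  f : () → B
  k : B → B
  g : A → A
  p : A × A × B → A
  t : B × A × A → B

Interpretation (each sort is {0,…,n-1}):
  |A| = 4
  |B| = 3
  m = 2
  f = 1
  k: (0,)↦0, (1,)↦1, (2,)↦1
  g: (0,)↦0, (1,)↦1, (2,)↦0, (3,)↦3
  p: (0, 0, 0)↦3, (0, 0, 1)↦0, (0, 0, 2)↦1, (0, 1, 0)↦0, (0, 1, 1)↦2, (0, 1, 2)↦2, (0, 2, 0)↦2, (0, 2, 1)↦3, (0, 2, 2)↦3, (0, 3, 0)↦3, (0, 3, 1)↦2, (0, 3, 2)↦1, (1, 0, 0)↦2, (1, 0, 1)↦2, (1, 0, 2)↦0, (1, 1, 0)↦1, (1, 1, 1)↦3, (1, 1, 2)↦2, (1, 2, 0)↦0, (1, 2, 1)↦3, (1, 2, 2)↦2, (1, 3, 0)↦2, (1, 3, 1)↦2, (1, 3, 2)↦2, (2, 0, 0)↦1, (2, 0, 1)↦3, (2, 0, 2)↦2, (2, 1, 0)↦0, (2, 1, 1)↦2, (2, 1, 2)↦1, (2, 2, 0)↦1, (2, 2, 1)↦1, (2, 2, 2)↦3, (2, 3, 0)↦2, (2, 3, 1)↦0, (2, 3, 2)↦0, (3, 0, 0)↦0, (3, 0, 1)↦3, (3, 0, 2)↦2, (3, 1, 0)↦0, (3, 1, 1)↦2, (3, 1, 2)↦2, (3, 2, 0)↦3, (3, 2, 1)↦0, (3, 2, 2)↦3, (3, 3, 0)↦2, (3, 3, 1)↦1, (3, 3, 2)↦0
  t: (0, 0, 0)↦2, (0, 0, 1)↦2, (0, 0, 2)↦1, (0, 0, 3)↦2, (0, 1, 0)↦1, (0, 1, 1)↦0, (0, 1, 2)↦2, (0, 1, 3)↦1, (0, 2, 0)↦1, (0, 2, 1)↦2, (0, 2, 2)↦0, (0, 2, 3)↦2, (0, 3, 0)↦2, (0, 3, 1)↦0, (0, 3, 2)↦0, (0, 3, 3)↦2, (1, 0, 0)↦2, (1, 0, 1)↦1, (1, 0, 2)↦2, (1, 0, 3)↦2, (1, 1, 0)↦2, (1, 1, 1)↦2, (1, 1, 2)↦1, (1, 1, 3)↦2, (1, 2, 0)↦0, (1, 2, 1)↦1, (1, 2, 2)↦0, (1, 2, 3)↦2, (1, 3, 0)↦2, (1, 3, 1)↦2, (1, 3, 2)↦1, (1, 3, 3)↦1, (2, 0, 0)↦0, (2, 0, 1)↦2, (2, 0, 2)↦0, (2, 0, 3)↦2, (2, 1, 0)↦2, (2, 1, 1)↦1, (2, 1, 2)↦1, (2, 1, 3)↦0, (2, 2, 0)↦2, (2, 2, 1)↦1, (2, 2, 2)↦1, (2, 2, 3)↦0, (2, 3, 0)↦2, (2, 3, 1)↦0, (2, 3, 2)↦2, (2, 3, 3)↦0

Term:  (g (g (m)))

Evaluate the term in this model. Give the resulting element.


value = 0

  m = 2
  (g (m)) = g(2,) = 0
  (g (g (m))) = g(0,) = 0


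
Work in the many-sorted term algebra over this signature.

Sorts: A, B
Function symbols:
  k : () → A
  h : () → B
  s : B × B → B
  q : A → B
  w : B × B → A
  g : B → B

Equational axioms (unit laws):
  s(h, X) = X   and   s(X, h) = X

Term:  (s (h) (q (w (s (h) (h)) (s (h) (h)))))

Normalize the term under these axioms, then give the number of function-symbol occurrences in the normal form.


size = 4

1. (s (h) (q (w (s (h) (h)) (s (h) (h)))))  →  (q (w (s (h) (h)) (s (h) (h))))
2. (q (w (s (h) (h)) (s (h) (h))))  →  (q (w (h) (s (h) (h))))
3. (q (w (h) (s (h) (h))))  →  (q (w (h) (h)))
normal form: (q (w (h) (h)))


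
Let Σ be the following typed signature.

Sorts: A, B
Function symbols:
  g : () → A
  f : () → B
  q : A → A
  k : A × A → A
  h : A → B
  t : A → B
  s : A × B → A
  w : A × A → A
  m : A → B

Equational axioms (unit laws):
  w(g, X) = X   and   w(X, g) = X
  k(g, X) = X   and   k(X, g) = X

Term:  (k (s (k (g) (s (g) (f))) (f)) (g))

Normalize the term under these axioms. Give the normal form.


normal form = (s (s (g) (f)) (f))

1. (k (s (k (g) (s (g) (f))) (f)) (g))  →  (s (k (g) (s (g) (f))) (f))
2. (s (k (g) (s (g) (f))) (f))  →  (s (s (g) (f)) (f))


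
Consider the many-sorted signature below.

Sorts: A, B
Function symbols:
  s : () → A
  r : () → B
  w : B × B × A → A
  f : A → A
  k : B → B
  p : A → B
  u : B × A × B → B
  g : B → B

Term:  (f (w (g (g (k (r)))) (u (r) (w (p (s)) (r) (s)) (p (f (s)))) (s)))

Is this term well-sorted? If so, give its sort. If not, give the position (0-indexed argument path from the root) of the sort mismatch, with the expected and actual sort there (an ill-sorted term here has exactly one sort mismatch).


well-sorted; sort = A

          (r) : B
        (k (r)) : B
      (g (k (r))) : B
    (g (g (k (r)))) : B
      (r) : B
          (s) : A
        (p (s)) : B
        (r) : B
        (s) : A
      (w (p (s)) (r) (s)) : A
          (s) : A
        (f (s)) : A
      (p (f (s))) : B
    (u (r) (w (p (s)) (r) (s)) (p (f (s)))) : B
    (s) : A
  (w (g (g (k (r)))) (u (r) (w (p (s)) (r) (s)) (p (f (s)))) (s)) : A
(f (w (g (g (k (r)))) (u (r) (w (p (s)) (r) (s)) (p (f (s)))) (s))) : A


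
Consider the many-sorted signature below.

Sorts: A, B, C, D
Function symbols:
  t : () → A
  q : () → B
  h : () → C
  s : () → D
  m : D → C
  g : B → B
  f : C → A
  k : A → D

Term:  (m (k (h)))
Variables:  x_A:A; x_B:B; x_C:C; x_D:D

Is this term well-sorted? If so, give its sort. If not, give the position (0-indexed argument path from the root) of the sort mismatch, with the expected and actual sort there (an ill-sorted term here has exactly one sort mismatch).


ill-sorted at position [0, 0]: expected A, got C

    (h) : C
  (k (h)) : ✗ arg 0 at [0, 0] has sort C, expected A


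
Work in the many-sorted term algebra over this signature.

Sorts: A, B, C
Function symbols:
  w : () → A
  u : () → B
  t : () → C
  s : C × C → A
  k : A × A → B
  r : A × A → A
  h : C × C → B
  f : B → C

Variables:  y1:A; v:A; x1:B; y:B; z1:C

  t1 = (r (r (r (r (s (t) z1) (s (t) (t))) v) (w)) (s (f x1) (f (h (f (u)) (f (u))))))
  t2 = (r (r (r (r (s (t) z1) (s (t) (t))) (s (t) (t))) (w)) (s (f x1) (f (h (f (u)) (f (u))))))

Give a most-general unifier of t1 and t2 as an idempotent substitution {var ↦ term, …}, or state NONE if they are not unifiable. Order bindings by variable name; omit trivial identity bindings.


{v ↦ (s (t) (t))}


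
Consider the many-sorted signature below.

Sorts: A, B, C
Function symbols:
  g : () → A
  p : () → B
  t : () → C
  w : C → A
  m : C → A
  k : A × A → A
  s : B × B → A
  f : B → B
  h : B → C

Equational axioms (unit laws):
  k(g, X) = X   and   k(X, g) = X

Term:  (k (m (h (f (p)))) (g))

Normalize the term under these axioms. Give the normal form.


1. (k (m (h (f (p)))) (g))  →  (m (h (f (p))))

normal form = (m (h (f (p))))


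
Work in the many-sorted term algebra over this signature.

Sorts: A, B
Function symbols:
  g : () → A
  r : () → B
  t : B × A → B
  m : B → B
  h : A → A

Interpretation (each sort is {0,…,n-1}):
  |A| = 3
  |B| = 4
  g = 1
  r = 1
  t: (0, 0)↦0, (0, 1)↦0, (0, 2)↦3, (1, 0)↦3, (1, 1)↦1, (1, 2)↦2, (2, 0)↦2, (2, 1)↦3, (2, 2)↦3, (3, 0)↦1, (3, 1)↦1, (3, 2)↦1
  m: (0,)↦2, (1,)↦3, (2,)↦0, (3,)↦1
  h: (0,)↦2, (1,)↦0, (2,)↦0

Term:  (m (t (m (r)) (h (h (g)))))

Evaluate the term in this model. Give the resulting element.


  r = 1
  (m (r)) = m(1,) = 3
  g = 1
  (h (g)) = h(1,) = 0
  (h (h (g))) = h(0,) = 2
  (t (m (r)) (h (h (g)))) = t(3, 2) = 1
  (m (t (m (r)) (h (h (g))))) = m(1,) = 3

value = 3


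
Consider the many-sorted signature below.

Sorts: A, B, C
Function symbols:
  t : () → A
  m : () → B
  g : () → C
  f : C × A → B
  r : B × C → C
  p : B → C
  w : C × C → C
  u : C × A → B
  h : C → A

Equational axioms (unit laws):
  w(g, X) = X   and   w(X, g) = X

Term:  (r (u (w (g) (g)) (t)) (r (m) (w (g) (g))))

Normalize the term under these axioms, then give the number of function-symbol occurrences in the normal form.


size = 7

1. (r (u (w (g) (g)) (t)) (r (m) (w (g) (g))))  →  (r (u (g) (t)) (r (m) (w (g) (g))))
2. (r (u (g) (t)) (r (m) (w (g) (g))))  →  (r (u (g) (t)) (r (m) (g)))
normal form: (r (u (g) (t)) (r (m) (g)))


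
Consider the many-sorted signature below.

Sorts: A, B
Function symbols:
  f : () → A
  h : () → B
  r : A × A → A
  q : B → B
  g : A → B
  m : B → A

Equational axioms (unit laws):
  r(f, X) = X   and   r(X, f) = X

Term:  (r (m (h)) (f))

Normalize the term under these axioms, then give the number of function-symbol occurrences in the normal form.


1. (r (m (h)) (f))  →  (m (h))
normal form: (m (h))

size = 2


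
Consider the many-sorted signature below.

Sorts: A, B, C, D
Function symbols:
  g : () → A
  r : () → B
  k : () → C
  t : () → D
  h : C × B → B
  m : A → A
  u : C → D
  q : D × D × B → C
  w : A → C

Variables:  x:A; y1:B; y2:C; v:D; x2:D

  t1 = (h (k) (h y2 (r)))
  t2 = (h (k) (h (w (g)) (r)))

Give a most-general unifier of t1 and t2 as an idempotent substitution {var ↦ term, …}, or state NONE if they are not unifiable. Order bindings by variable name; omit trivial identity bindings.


{y2 ↦ (w (g))}


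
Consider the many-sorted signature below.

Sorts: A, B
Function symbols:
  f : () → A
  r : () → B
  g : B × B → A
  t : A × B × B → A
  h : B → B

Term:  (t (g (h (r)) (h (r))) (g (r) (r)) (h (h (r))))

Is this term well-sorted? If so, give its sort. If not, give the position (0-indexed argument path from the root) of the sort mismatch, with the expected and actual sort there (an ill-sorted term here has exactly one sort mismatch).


ill-sorted at position [1]: expected B, got A

      (r) : B
    (h (r)) : B
      (r) : B
    (h (r)) : B
  (g (h (r)) (h (r))) : A
    (r) : B
    (r) : B
  (g (r) (r)) : A
      (r) : B
    (h (r)) : B
  (h (h (r))) : B
(t (g (h (r)) (h (r))) (g (r) (r)) (h (h (r)))) : ✗ arg 1 at [1] has sort A, expected B


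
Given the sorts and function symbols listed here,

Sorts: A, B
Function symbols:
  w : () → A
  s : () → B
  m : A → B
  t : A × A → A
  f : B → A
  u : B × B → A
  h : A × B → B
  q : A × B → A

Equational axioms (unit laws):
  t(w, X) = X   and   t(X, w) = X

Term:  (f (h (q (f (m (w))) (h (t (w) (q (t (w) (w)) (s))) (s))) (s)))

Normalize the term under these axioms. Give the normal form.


1. (f (h (q (f (m (w))) (h (t (w) (q (t (w) (w)) (s))) (s))) (s)))  →  (f (h (q (f (m (w))) (h (q (t (w) (w)) (s)) (s))) (s)))
2. (f (h (q (f (m (w))) (h (q (t (w) (w)) (s)) (s))) (s)))  →  (f (h (q (f (m (w))) (h (q (w) (s)) (s))) (s)))

normal form = (f (h (q (f (m (w))) (h (q (w) (s)) (s))) (s)))


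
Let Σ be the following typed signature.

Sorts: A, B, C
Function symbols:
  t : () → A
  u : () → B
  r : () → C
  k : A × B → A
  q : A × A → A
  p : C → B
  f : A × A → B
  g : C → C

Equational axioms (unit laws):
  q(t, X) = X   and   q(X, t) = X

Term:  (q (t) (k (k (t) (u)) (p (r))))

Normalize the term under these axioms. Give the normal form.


1. (q (t) (k (k (t) (u)) (p (r))))  →  (k (k (t) (u)) (p (r)))

normal form = (k (k (t) (u)) (p (r)))


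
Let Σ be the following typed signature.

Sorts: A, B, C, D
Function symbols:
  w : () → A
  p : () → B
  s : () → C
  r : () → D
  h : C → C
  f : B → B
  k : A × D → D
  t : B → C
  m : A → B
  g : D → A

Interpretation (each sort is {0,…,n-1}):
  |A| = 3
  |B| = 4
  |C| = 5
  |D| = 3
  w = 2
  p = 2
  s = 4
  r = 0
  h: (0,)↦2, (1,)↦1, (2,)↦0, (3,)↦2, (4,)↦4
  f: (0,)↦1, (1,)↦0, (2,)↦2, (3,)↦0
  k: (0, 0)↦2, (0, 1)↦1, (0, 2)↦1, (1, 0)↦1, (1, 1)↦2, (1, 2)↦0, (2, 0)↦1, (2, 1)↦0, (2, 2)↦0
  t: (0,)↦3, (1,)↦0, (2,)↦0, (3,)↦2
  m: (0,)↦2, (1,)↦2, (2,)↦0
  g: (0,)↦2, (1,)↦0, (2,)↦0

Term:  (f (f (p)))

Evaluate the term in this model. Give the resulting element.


value = 2

  p = 2
  (f (p)) = f(2,) = 2
  (f (f (p))) = f(2,) = 2


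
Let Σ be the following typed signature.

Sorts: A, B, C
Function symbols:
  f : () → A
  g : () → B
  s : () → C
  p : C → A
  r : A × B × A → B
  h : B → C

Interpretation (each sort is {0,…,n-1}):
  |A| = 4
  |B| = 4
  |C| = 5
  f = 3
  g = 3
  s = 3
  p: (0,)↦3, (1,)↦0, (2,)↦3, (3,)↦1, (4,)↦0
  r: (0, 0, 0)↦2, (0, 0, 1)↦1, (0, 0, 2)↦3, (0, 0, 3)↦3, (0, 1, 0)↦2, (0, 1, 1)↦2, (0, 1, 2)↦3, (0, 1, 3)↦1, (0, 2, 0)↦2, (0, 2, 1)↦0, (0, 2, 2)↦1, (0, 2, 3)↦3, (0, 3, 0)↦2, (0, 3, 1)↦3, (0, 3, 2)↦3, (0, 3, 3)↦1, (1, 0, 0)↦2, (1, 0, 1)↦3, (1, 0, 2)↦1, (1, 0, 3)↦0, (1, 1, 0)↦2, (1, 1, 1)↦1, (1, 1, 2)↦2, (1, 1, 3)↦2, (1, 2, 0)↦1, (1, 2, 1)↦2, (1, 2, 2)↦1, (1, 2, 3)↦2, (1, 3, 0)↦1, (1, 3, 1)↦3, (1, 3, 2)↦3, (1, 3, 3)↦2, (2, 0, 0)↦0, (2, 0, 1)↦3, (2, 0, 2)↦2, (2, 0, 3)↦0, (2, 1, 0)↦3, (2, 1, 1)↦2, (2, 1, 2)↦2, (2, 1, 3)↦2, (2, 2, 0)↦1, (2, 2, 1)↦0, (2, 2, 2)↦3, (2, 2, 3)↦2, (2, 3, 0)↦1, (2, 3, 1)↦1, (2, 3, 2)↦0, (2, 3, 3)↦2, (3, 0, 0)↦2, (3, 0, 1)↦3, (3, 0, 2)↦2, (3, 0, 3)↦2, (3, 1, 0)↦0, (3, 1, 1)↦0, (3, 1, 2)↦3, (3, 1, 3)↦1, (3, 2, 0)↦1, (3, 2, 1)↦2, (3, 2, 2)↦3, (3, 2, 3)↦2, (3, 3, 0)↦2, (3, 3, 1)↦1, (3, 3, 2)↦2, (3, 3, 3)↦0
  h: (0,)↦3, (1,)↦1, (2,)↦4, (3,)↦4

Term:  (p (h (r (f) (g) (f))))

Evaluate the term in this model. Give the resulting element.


value = 1

  f = 3
  g = 3
  f = 3
  (r (f) (g) (f)) = r(3, 3, 3) = 0
  (h (r (f) (g) (f))) = h(0,) = 3
  (p (h (r (f) (g) (f)))) = p(3,) = 1


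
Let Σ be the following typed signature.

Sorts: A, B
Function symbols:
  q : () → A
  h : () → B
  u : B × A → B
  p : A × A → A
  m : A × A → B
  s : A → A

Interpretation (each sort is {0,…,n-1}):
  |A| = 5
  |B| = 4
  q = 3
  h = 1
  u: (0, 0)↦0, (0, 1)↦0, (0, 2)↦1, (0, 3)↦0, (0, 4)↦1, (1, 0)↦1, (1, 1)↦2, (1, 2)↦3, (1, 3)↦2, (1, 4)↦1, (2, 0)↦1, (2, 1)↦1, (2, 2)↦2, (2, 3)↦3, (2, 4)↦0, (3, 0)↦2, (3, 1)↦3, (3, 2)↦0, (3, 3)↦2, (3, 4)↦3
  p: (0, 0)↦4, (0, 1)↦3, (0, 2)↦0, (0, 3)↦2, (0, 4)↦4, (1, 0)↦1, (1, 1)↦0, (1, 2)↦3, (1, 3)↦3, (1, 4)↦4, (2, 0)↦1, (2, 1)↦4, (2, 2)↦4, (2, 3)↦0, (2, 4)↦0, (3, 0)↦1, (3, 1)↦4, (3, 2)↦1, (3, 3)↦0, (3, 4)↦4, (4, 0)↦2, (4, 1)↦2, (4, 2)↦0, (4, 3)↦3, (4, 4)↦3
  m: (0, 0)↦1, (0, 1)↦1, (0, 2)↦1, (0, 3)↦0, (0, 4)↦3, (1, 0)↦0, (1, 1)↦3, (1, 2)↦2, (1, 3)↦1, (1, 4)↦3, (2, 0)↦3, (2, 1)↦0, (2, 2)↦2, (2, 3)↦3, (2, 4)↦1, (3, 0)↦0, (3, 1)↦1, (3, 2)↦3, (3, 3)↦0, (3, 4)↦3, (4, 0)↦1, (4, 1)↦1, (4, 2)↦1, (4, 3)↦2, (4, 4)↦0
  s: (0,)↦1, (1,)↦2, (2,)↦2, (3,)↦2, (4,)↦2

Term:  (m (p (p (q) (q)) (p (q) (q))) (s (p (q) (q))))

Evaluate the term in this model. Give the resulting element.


value = 1

  q = 3
  q = 3
  (p (q) (q)) = p(3, 3) = 0
  q = 3
  q = 3
  (p (q) (q)) = p(3, 3) = 0
  (p (p (q) (q)) (p (q) (q))) = p(0, 0) = 4
  q = 3
  q = 3
  (p (q) (q)) = p(3, 3) = 0
  (s (p (q) (q))) = s(0,) = 1
  (m (p (p (q) (q)) (p (q) (q))) (s (p (q) (q)))) = m(4, 1) = 1


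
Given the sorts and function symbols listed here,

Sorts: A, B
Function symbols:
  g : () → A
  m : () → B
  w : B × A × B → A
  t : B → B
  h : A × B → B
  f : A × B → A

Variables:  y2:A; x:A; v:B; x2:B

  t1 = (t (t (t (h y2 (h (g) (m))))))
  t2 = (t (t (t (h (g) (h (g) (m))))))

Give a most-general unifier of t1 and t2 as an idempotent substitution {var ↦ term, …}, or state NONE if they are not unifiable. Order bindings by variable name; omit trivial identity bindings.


{y2 ↦ (g)}


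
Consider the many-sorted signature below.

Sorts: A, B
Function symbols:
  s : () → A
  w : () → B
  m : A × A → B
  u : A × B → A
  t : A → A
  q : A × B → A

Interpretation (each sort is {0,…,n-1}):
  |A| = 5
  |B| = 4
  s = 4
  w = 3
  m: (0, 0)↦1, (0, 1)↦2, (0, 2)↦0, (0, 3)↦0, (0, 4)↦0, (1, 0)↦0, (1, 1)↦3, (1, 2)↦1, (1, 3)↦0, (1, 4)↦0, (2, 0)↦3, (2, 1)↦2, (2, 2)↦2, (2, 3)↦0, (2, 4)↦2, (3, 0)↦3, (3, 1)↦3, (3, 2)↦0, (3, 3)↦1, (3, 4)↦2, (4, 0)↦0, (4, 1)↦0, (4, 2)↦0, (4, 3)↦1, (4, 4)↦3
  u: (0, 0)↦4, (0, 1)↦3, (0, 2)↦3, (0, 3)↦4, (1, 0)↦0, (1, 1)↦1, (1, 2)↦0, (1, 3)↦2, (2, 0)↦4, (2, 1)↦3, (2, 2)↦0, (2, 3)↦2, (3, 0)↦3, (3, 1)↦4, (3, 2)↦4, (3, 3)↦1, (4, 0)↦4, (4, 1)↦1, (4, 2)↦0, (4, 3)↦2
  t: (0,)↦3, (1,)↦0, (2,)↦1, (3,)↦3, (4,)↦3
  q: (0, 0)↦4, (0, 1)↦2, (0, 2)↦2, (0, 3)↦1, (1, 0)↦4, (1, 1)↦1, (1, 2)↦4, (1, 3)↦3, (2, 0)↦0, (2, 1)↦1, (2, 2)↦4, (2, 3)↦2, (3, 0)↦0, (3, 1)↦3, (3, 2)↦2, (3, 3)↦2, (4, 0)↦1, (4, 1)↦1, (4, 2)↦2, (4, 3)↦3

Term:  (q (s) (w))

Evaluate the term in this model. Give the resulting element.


value = 3

  s = 4
  w = 3
  (q (s) (w)) = q(4, 3) = 3


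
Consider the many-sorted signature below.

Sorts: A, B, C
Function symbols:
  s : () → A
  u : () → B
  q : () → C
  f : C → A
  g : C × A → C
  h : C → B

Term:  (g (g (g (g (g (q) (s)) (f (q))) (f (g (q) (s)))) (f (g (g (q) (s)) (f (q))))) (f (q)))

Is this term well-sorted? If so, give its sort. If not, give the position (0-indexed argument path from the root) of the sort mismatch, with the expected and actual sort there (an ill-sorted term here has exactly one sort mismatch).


          (q) : C
          (s) : A
        (g (q) (s)) : C
          (q) : C
        (f (q)) : A
      (g (g (q) (s)) (f (q))) : C
          (q) : C
          (s) : A
        (g (q) (s)) : C
      (f (g (q) (s))) : A
    (g (g (g (q) (s)) (f (q))) (f (g (q) (s)))) : C
          (q) : C
          (s) : A
        (g (q) (s)) : C
          (q) : C
        (f (q)) : A
      (g (g (q) (s)) (f (q))) : C
    (f (g (g (q) (s)) (f (q)))) : A
  (g (g (g (g (q) (s)) (f (q))) (f (g (q) (s)))) (f (g (g (q) (s)) (f (q))))) : C
    (q) : C
  (f (q)) : A
(g (g (g (g (g (q) (s)) (f (q))) (f (g (q) (s)))) (f (g (g (q) (s)) (f (q))))) (f (q))) : C

well-sorted; sort = C


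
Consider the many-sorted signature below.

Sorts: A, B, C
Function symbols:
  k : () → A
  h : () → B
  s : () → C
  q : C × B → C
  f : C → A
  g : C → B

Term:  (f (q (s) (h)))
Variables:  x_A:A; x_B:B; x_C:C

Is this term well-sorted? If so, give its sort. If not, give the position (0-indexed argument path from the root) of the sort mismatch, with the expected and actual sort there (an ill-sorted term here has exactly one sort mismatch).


well-sorted; sort = A

    (s) : C
    (h) : B
  (q (s) (h)) : C
(f (q (s) (h))) : A


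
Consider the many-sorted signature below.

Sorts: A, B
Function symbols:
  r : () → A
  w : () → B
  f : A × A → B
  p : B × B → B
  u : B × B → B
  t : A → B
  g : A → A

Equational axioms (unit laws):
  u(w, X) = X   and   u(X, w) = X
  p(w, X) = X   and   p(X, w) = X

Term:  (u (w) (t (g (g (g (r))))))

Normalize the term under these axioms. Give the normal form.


1. (u (w) (t (g (g (g (r))))))  →  (t (g (g (g (r)))))

normal form = (t (g (g (g (r)))))


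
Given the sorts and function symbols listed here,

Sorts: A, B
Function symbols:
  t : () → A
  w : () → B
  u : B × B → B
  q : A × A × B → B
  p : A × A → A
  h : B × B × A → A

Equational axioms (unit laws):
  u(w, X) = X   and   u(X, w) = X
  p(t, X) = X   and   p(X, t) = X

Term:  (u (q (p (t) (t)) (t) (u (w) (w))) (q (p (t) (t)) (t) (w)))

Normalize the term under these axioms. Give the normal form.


normal form = (u (q (t) (t) (w)) (q (t) (t) (w)))

1. (u (q (p (t) (t)) (t) (u (w) (w))) (q (p (t) (t)) (t) (w)))  →  (u (q (t) (t) (u (w) (w))) (q (p (t) (t)) (t) (w)))
2. (u (q (t) (t) (u (w) (w))) (q (p (t) (t)) (t) (w)))  →  (u (q (t) (t) (w)) (q (p (t) (t)) (t) (w)))
3. (u (q (t) (t) (w)) (q (p (t) (t)) (t) (w)))  →  (u (q (t) (t) (w)) (q (t) (t) (w)))


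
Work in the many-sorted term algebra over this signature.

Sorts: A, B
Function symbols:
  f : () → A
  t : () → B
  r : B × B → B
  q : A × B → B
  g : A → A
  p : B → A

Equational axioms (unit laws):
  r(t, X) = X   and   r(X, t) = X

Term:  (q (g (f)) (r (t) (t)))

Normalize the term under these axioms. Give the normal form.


1. (q (g (f)) (r (t) (t)))  →  (q (g (f)) (t))

normal form = (q (g (f)) (t))


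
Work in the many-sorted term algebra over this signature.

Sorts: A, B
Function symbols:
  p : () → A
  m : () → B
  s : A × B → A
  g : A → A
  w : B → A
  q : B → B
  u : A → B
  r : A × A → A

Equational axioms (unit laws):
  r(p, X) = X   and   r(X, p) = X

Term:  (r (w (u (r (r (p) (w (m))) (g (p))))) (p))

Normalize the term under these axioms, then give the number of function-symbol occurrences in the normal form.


size = 7

1. (r (w (u (r (r (p) (w (m))) (g (p))))) (p))  →  (w (u (r (r (p) (w (m))) (g (p)))))
2. (w (u (r (r (p) (w (m))) (g (p)))))  →  (w (u (r (w (m)) (g (p)))))
normal form: (w (u (r (w (m)) (g (p)))))


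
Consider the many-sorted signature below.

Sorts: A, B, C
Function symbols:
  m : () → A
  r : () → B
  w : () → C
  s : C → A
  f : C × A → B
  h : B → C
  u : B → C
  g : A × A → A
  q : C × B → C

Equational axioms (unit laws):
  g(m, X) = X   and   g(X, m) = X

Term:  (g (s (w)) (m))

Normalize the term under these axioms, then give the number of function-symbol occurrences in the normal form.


size = 2

1. (g (s (w)) (m))  →  (s (w))
normal form: (s (w))


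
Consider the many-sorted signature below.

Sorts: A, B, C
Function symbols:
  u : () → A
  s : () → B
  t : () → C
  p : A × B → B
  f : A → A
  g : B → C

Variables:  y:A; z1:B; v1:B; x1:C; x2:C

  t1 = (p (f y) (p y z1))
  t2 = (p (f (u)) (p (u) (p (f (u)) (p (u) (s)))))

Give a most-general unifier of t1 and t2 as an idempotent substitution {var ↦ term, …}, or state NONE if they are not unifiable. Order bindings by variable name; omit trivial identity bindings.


{y ↦ (u), z1 ↦ (p (f (u)) (p (u) (s)))}


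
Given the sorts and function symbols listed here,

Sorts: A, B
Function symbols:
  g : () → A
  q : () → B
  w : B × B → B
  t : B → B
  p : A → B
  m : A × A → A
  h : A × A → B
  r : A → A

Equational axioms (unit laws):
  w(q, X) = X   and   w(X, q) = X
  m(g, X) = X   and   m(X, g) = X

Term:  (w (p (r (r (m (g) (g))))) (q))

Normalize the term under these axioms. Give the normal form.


normal form = (p (r (r (g))))

1. (w (p (r (r (m (g) (g))))) (q))  →  (p (r (r (m (g) (g)))))
2. (p (r (r (m (g) (g)))))  →  (p (r (r (g))))


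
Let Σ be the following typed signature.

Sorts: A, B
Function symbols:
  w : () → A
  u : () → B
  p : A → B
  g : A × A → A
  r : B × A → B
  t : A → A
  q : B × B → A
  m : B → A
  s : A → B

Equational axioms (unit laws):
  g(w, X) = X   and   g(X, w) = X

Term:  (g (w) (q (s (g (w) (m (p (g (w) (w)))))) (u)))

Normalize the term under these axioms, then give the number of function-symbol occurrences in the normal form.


size = 6

1. (g (w) (q (s (g (w) (m (p (g (w) (w)))))) (u)))  →  (q (s (g (w) (m (p (g (w) (w)))))) (u))
2. (q (s (g (w) (m (p (g (w) (w)))))) (u))  →  (q (s (m (p (g (w) (w))))) (u))
3. (q (s (m (p (g (w) (w))))) (u))  →  (q (s (m (p (w)))) (u))
normal form: (q (s (m (p (w)))) (u))


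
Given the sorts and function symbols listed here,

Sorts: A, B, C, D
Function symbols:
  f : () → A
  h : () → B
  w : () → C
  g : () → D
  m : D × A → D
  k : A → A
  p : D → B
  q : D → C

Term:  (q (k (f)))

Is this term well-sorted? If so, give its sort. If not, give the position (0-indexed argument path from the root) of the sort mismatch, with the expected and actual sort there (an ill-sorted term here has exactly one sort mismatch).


    (f) : A
  (k (f)) : A
(q (k (f))) : ✗ arg 0 at [0] has sort A, expected D

ill-sorted at position [0]: expected D, got A


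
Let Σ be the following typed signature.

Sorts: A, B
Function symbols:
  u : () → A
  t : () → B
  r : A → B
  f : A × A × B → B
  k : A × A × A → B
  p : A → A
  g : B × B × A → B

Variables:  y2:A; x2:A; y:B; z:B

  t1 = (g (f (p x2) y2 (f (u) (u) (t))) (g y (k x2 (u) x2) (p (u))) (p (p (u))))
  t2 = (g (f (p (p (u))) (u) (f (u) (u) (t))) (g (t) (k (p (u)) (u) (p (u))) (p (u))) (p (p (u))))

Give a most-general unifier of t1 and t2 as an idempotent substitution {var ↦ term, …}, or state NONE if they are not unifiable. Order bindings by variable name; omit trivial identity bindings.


{x2 ↦ (p (u)), y ↦ (t), y2 ↦ (u)}


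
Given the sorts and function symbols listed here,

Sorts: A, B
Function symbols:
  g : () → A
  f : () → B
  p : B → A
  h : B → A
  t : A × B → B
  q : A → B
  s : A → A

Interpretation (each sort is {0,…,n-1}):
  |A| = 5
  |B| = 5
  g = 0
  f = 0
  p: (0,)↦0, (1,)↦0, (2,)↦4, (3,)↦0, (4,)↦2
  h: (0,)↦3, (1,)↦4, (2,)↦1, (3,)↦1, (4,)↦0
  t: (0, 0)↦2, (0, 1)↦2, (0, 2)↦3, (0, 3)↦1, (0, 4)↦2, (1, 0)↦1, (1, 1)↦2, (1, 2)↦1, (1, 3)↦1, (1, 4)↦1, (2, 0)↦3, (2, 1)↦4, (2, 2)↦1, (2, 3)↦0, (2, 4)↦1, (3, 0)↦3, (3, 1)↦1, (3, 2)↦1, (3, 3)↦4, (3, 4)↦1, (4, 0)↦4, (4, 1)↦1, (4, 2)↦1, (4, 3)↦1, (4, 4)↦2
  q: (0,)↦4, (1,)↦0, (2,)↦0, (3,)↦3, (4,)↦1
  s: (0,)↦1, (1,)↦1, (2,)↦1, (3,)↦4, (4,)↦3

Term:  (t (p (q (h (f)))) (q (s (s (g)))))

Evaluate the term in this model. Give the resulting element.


value = 2

  f = 0
  (h (f)) = h(0,) = 3
  (q (h (f))) = q(3,) = 3
  (p (q (h (f)))) = p(3,) = 0
  g = 0
  (s (g)) = s(0,) = 1
  (s (s (g))) = s(1,) = 1
  (q (s (s (g)))) = q(1,) = 0
  (t (p (q (h (f)))) (q (s (s (g))))) = t(0, 0) = 2


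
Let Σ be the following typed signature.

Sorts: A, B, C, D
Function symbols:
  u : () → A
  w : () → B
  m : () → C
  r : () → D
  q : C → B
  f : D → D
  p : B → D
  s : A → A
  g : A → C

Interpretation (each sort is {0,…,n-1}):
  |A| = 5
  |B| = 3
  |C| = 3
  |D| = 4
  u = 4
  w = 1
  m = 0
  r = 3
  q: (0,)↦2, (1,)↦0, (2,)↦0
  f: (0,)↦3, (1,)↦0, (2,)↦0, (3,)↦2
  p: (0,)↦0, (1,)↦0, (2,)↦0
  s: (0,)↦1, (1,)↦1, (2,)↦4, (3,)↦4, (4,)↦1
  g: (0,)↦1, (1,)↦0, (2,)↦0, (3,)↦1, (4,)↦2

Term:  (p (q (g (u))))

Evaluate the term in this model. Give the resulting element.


value = 0

  u = 4
  (g (u)) = g(4,) = 2
  (q (g (u))) = q(2,) = 0
  (p (q (g (u)))) = p(0,) = 0


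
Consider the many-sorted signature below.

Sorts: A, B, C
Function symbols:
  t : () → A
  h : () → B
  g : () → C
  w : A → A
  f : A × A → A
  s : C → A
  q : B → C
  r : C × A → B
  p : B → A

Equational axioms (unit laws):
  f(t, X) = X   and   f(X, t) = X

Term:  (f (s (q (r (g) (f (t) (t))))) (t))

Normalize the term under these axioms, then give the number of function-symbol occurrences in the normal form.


size = 5

1. (f (s (q (r (g) (f (t) (t))))) (t))  →  (s (q (r (g) (f (t) (t)))))
2. (s (q (r (g) (f (t) (t)))))  →  (s (q (r (g) (t))))
normal form: (s (q (r (g) (t))))


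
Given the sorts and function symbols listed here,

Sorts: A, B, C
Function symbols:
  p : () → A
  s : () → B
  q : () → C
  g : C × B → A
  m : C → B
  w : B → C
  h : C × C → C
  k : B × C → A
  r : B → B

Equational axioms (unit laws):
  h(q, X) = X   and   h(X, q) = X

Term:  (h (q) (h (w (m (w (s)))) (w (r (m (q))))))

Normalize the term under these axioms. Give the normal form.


normal form = (h (w (m (w (s)))) (w (r (m (q)))))

1. (h (q) (h (w (m (w (s)))) (w (r (m (q))))))  →  (h (w (m (w (s)))) (w (r (m (q)))))


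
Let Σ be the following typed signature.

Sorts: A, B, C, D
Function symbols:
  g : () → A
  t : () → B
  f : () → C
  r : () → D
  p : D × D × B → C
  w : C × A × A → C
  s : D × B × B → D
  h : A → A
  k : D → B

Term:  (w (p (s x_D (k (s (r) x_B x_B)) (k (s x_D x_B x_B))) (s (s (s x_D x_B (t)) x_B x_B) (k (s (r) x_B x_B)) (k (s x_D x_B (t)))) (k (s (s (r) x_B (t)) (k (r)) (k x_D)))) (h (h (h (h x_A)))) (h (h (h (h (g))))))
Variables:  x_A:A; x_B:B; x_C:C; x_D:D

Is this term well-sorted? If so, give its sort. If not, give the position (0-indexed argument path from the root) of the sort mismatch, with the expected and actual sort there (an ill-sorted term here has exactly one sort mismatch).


      x_D : D
          (r) : D
          x_B : B
          x_B : B
        (s (r) x_B x_B) : D
      (k (s (r) x_B x_B)) : B
          x_D : D
          x_B : B
          x_B : B
        (s x_D x_B x_B) : D
      (k (s x_D x_B x_B)) : B
    (s x_D (k (s (r) x_B x_B)) (k (s x_D x_B x_B))) : D
          x_D : D
          x_B : B
          (t) : B
        (s x_D x_B (t)) : D
        x_B : B
        x_B : B
      (s (s x_D x_B (t)) x_B x_B) : D
          (r) : D
          x_B : B
          x_B : B
        (s (r) x_B x_B) : D
      (k (s (r) x_B x_B)) : B
          x_D : D
          x_B : B
          (t) : B
        (s x_D x_B (t)) : D
      (k (s x_D x_B (t))) : B
    (s (s (s x_D x_B (t)) x_B x_B) (k (s (r) x_B x_B)) (k (s x_D x_B (t)))) : D
          (r) : D
          x_B : B
          (t) : B
        (s (r) x_B (t)) : D
          (r) : D
        (k (r)) : B
          x_D : D
        (k x_D) : B
      (s (s (r) x_B (t)) (k (r)) (k x_D)) : D
    (k (s (s (r) x_B (t)) (k (r)) (k x_D))) : B
  (p (s x_D (k (s (r) x_B x_B)) (k (s x_D x_B x_B))) (s (s (s x_D x_B (t)) x_B x_B) (k (s (r) x_B x_B)) (k (s x_D x_B (t)))) (k (s (s (r) x_B (t)) (k (r)) (k x_D)))) : C
          x_A : A
        (h x_A) : A
      (h (h x_A)) : A
    (h (h (h x_A))) : A
  (h (h (h (h x_A)))) : A
          (g) : A
        (h (g)) : A
      (h (h (g))) : A
    (h (h (h (g)))) : A
  (h (h (h (h (g))))) : A
(w (p (s x_D (k (s (r) x_B x_B)) (k (s x_D x_B x_B))) (s (s (s x_D x_B (t)) x_B x_B) (k (s (r) x_B x_B)) (k (s x_D x_B (t)))) (k (s (s (r) x_B (t)) (k (r)) (k x_D)))) (h (h (h (h x_A)))) (h (h (h (h (g)))))) : C

well-sorted; sort = C


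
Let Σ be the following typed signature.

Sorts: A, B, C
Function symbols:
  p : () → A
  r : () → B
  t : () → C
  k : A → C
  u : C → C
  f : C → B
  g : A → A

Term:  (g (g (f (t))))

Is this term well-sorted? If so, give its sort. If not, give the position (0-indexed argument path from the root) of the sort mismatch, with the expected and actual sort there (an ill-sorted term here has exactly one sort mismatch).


ill-sorted at position [0, 0]: expected A, got B

      (t) : C
    (f (t)) : B
  (g (f (t))) : ✗ arg 0 at [0, 0] has sort B, expected A


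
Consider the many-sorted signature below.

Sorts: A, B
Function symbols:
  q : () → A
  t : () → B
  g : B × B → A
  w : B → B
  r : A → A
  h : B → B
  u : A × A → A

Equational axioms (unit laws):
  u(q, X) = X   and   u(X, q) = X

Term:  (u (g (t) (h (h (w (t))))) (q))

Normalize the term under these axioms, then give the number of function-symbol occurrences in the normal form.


size = 6

1. (u (g (t) (h (h (w (t))))) (q))  →  (g (t) (h (h (w (t)))))
normal form: (g (t) (h (h (w (t)))))


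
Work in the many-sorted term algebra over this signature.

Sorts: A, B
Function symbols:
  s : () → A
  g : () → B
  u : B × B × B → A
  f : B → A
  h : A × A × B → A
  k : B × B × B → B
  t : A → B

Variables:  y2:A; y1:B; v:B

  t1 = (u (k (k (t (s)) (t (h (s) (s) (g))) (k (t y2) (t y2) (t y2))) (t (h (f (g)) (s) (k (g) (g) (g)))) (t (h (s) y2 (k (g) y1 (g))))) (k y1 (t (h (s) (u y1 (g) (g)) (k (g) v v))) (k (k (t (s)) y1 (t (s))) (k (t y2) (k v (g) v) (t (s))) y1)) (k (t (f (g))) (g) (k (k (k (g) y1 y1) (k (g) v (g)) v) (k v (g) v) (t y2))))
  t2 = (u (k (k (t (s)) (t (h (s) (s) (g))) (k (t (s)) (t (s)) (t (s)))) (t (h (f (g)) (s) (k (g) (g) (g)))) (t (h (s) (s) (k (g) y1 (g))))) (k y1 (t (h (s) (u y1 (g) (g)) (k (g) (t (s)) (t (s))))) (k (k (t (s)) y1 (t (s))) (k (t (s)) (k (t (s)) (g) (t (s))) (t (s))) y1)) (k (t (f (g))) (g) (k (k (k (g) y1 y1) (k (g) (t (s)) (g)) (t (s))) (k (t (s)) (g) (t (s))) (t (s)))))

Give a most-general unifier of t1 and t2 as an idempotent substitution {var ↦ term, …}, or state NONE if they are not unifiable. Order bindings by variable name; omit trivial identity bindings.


{v ↦ (t (s)), y2 ↦ (s)}


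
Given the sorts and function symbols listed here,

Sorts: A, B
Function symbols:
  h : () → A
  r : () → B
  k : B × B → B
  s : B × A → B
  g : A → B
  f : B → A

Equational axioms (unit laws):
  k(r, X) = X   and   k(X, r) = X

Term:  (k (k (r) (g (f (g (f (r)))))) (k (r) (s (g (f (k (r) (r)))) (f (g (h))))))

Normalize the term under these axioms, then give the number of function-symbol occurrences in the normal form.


size = 13

1. (k (k (r) (g (f (g (f (r)))))) (k (r) (s (g (f (k (r) (r)))) (f (g (h))))))  →  (k (g (f (g (f (r))))) (k (r) (s (g (f (k (r) (r)))) (f (g (h))))))
2. (k (g (f (g (f (r))))) (k (r) (s (g (f (k (r) (r)))) (f (g (h))))))  →  (k (g (f (g (f (r))))) (s (g (f (k (r) (r)))) (f (g (h)))))
3. (k (g (f (g (f (r))))) (s (g (f (k (r) (r)))) (f (g (h)))))  →  (k (g (f (g (f (r))))) (s (g (f (r))) (f (g (h)))))
normal form: (k (g (f (g (f (r))))) (s (g (f (r))) (f (g (h)))))


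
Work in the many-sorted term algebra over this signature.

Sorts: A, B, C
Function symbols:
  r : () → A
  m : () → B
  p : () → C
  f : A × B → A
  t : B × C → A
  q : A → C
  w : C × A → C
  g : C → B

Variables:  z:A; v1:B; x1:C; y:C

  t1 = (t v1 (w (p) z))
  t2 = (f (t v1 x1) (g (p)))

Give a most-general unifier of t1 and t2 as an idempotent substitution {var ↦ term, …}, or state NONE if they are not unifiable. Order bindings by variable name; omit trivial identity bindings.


head clash or occurs-check failure — not unifiable

NONE (not unifiable)


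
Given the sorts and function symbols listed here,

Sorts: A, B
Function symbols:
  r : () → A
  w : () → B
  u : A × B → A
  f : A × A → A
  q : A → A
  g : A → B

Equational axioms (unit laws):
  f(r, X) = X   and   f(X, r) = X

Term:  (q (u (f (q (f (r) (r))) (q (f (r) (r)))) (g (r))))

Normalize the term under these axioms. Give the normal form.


1. (q (u (f (q (f (r) (r))) (q (f (r) (r)))) (g (r))))  →  (q (u (f (q (r)) (q (f (r) (r)))) (g (r))))
2. (q (u (f (q (r)) (q (f (r) (r)))) (g (r))))  →  (q (u (f (q (r)) (q (r))) (g (r))))

normal form = (q (u (f (q (r)) (q (r))) (g (r))))


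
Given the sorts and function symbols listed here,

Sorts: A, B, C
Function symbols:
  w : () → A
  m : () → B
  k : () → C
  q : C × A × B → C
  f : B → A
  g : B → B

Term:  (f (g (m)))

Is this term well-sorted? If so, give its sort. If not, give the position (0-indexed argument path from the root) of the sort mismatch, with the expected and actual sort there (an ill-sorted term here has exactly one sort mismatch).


well-sorted; sort = A

    (m) : B
  (g (m)) : B
(f (g (m))) : A


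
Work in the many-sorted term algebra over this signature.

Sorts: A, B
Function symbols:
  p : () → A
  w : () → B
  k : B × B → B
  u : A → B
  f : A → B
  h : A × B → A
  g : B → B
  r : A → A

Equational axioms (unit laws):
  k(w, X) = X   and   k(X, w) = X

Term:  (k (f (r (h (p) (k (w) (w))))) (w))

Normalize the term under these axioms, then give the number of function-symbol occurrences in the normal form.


1. (k (f (r (h (p) (k (w) (w))))) (w))  →  (f (r (h (p) (k (w) (w)))))
2. (f (r (h (p) (k (w) (w)))))  →  (f (r (h (p) (w))))
normal form: (f (r (h (p) (w))))

size = 5


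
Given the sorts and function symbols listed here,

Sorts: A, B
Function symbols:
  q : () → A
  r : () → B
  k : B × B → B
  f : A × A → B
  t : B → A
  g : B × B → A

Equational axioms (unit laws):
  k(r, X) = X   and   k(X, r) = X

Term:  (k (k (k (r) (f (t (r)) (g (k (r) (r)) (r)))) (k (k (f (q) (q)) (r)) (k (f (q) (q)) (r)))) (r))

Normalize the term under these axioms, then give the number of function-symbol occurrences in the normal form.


1. (k (k (k (r) (f (t (r)) (g (k (r) (r)) (r)))) (k (k (f (q) (q)) (r)) (k (f (q) (q)) (r)))) (r))  →  (k (k (r) (f (t (r)) (g (k (r) (r)) (r)))) (k (k (f (q) (q)) (r)) (k (f (q) (q)) (r))))
2. (k (k (r) (f (t (r)) (g (k (r) (r)) (r)))) (k (k (f (q) (q)) (r)) (k (f (q) (q)) (r))))  →  (k (f (t (r)) (g (k (r) (r)) (r))) (k (k (f (q) (q)) (r)) (k (f (q) (q)) (r))))
3. (k (f (t (r)) (g (k (r) (r)) (r))) (k (k (f (q) (q)) (r)) (k (f (q) (q)) (r))))  →  (k (f (t (r)) (g (r) (r))) (k (k (f (q) (q)) (r)) (k (f (q) (q)) (r))))
4. (k (f (t (r)) (g (r) (r))) (k (k (f (q) (q)) (r)) (k (f (q) (q)) (r))))  →  (k (f (t (r)) (g (r) (r))) (k (f (q) (q)) (k (f (q) (q)) (r))))
5. (k (f (t (r)) (g (r) (r))) (k (f (q) (q)) (k (f (q) (q)) (r))))  →  (k (f (t (r)) (g (r) (r))) (k (f (q) (q)) (f (q) (q))))
normal form: (k (f (t (r)) (g (r) (r))) (k (f (q) (q)) (f (q) (q))))

size = 14


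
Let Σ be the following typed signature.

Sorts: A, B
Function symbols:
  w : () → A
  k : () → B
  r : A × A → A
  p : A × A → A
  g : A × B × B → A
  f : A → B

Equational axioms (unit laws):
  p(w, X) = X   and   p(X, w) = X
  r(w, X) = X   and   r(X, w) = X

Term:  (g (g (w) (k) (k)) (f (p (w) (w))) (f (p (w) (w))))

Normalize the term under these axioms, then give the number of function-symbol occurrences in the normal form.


size = 9

1. (g (g (w) (k) (k)) (f (p (w) (w))) (f (p (w) (w))))  →  (g (g (w) (k) (k)) (f (w)) (f (p (w) (w))))
2. (g (g (w) (k) (k)) (f (w)) (f (p (w) (w))))  →  (g (g (w) (k) (k)) (f (w)) (f (w)))
normal form: (g (g (w) (k) (k)) (f (w)) (f (w)))


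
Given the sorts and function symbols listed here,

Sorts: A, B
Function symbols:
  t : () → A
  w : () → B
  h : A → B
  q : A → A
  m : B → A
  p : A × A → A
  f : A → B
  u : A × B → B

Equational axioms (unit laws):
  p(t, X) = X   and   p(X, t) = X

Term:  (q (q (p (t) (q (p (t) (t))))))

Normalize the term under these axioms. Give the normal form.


1. (q (q (p (t) (q (p (t) (t))))))  →  (q (q (q (p (t) (t)))))
2. (q (q (q (p (t) (t)))))  →  (q (q (q (t))))

normal form = (q (q (q (t))))


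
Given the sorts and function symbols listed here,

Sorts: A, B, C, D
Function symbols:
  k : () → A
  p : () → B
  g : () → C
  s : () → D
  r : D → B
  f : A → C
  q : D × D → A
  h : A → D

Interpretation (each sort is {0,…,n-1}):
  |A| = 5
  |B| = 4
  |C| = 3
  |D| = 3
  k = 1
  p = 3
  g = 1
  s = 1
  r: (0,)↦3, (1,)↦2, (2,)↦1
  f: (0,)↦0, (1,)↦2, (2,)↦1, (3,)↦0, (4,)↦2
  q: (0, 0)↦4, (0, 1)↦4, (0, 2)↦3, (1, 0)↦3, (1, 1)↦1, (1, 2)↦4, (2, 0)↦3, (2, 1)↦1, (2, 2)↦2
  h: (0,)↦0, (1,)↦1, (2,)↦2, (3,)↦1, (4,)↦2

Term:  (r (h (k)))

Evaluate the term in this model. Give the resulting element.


  k = 1
  (h (k)) = h(1,) = 1
  (r (h (k))) = r(1,) = 2

value = 2


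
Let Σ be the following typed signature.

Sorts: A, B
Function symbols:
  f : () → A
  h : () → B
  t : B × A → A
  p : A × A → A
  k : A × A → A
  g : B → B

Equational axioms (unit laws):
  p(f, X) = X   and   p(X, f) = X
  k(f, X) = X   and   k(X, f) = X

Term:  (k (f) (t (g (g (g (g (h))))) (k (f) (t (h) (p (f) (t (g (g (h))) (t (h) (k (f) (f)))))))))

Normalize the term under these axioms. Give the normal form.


normal form = (t (g (g (g (g (h))))) (t (h) (t (g (g (h))) (t (h) (f)))))

1. (k (f) (t (g (g (g (g (h))))) (k (f) (t (h) (p (f) (t (g (g (h))) (t (h) (k (f) (f)))))))))  →  (t (g (g (g (g (h))))) (k (f) (t (h) (p (f) (t (g (g (h))) (t (h) (k (f) (f))))))))
2. (t (g (g (g (g (h))))) (k (f) (t (h) (p (f) (t (g (g (h))) (t (h) (k (f) (f))))))))  →  (t (g (g (g (g (h))))) (t (h) (p (f) (t (g (g (h))) (t (h) (k (f) (f)))))))
3. (t (g (g (g (g (h))))) (t (h) (p (f) (t (g (g (h))) (t (h) (k (f) (f)))))))  →  (t (g (g (g (g (h))))) (t (h) (t (g (g (h))) (t (h) (k (f) (f))))))
4. (t (g (g (g (g (h))))) (t (h) (t (g (g (h))) (t (h) (k (f) (f))))))  →  (t (g (g (g (g (h))))) (t (h) (t (g (g (h))) (t (h) (f)))))
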